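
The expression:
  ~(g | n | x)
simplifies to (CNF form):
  ~g & ~n & ~x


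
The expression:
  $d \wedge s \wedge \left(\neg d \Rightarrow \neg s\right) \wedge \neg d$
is never true.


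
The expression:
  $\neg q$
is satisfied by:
  {q: False}


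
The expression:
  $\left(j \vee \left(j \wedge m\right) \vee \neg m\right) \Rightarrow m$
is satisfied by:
  {m: True}


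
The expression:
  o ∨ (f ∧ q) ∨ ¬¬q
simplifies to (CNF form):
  o ∨ q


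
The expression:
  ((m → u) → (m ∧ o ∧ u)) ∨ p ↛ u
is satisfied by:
  {o: True, m: True, p: True, u: False}
  {o: True, m: True, p: False, u: False}
  {m: True, p: True, u: False, o: False}
  {m: True, p: False, u: False, o: False}
  {o: True, p: True, u: False, m: False}
  {p: True, o: False, u: False, m: False}
  {o: True, m: True, u: True, p: True}
  {o: True, m: True, u: True, p: False}


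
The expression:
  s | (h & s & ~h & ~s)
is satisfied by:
  {s: True}


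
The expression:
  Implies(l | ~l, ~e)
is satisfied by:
  {e: False}


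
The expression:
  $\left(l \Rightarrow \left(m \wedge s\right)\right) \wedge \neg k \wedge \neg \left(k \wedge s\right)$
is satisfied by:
  {s: True, m: True, l: False, k: False}
  {s: True, m: False, l: False, k: False}
  {m: True, s: False, l: False, k: False}
  {s: False, m: False, l: False, k: False}
  {s: True, l: True, m: True, k: False}


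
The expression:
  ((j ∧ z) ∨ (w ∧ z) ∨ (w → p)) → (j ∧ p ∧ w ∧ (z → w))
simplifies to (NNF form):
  w ∧ (j ∨ ¬p) ∧ (p ∨ ¬z)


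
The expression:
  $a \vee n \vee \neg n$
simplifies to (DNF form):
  $\text{True}$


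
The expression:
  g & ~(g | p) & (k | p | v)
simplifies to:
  False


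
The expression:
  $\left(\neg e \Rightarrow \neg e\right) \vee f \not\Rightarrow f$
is always true.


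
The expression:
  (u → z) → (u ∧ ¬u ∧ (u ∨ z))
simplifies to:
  u ∧ ¬z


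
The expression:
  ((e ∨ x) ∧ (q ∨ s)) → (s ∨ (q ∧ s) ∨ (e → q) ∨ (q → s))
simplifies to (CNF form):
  True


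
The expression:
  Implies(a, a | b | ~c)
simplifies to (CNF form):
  True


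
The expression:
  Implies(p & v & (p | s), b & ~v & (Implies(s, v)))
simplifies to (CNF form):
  ~p | ~v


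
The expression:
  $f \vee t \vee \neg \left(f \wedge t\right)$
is always true.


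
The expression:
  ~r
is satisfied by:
  {r: False}


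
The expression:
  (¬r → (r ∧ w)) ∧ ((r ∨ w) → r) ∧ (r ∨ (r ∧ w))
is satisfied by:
  {r: True}


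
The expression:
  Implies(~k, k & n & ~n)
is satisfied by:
  {k: True}


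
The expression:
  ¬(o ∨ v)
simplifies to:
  ¬o ∧ ¬v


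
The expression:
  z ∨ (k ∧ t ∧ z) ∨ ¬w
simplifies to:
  z ∨ ¬w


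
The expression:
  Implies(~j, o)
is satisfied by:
  {o: True, j: True}
  {o: True, j: False}
  {j: True, o: False}


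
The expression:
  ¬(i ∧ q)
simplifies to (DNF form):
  ¬i ∨ ¬q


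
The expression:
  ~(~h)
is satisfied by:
  {h: True}


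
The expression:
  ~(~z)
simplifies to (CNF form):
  z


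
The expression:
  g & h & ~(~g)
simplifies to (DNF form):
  g & h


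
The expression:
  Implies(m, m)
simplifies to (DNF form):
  True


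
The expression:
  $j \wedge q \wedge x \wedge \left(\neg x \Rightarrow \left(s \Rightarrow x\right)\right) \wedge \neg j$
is never true.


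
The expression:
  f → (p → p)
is always true.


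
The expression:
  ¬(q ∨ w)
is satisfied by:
  {q: False, w: False}


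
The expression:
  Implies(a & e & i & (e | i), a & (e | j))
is always true.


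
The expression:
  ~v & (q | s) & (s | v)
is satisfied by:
  {s: True, v: False}


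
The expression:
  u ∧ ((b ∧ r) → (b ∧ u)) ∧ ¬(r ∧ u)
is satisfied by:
  {u: True, r: False}


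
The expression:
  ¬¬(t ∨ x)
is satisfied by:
  {x: True, t: True}
  {x: True, t: False}
  {t: True, x: False}


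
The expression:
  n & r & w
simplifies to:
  n & r & w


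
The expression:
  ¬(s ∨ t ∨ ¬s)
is never true.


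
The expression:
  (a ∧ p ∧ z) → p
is always true.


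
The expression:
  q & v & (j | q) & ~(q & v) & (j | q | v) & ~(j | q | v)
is never true.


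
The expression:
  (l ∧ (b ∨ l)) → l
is always true.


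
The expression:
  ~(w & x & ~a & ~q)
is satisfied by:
  {a: True, q: True, w: False, x: False}
  {a: True, w: False, q: False, x: False}
  {q: True, a: False, w: False, x: False}
  {a: False, w: False, q: False, x: False}
  {x: True, a: True, q: True, w: False}
  {x: True, a: True, w: False, q: False}
  {x: True, q: True, a: False, w: False}
  {x: True, a: False, w: False, q: False}
  {a: True, w: True, q: True, x: False}
  {a: True, w: True, x: False, q: False}
  {w: True, q: True, x: False, a: False}
  {w: True, x: False, q: False, a: False}
  {a: True, w: True, x: True, q: True}
  {a: True, w: True, x: True, q: False}
  {w: True, x: True, q: True, a: False}


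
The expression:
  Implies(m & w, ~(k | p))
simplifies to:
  ~m | ~w | (~k & ~p)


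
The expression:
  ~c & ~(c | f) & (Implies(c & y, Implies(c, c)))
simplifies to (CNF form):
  ~c & ~f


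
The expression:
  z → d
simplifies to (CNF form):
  d ∨ ¬z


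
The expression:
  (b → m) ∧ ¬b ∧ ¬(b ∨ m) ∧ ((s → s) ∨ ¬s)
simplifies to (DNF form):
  ¬b ∧ ¬m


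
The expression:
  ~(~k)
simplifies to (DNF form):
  k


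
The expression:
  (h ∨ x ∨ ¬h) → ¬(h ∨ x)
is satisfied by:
  {x: False, h: False}


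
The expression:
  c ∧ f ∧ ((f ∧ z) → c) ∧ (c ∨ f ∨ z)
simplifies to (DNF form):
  c ∧ f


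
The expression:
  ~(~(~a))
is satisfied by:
  {a: False}


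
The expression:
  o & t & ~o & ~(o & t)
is never true.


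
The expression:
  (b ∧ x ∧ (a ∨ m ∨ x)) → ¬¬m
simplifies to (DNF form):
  m ∨ ¬b ∨ ¬x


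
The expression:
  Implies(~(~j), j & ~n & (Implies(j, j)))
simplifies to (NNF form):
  ~j | ~n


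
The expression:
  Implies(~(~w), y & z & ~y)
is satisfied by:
  {w: False}


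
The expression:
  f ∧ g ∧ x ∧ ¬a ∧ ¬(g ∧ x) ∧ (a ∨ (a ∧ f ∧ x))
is never true.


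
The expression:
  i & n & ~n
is never true.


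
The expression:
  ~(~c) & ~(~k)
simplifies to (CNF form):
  c & k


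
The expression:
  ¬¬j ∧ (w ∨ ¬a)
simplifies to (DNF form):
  (j ∧ w) ∨ (j ∧ ¬a)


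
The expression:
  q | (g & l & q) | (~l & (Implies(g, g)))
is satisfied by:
  {q: True, l: False}
  {l: False, q: False}
  {l: True, q: True}


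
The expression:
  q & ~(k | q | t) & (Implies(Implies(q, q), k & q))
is never true.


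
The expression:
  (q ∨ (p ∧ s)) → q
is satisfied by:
  {q: True, s: False, p: False}
  {s: False, p: False, q: False}
  {q: True, p: True, s: False}
  {p: True, s: False, q: False}
  {q: True, s: True, p: False}
  {s: True, q: False, p: False}
  {q: True, p: True, s: True}


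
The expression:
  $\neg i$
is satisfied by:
  {i: False}


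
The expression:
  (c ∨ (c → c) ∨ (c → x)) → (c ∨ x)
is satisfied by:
  {x: True, c: True}
  {x: True, c: False}
  {c: True, x: False}


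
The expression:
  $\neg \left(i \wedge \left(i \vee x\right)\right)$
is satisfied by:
  {i: False}


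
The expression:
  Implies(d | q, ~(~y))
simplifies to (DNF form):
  y | (~d & ~q)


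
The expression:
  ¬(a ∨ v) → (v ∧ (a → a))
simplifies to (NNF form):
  a ∨ v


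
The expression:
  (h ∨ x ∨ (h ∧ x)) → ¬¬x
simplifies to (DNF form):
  x ∨ ¬h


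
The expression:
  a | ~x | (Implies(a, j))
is always true.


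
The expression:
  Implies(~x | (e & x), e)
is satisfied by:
  {x: True, e: True}
  {x: True, e: False}
  {e: True, x: False}


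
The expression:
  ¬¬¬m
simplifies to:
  ¬m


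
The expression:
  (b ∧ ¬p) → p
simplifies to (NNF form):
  p ∨ ¬b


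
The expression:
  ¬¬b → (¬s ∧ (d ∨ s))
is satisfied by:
  {d: True, s: False, b: False}
  {s: False, b: False, d: False}
  {d: True, s: True, b: False}
  {s: True, d: False, b: False}
  {b: True, d: True, s: False}


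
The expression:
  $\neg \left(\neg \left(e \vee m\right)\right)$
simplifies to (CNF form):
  $e \vee m$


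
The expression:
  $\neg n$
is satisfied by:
  {n: False}


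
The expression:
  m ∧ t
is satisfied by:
  {t: True, m: True}


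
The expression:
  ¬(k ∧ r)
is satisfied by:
  {k: False, r: False}
  {r: True, k: False}
  {k: True, r: False}


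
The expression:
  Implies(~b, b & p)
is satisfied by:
  {b: True}


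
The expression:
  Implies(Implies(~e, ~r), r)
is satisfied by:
  {r: True}


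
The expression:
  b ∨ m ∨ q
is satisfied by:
  {b: True, q: True, m: True}
  {b: True, q: True, m: False}
  {b: True, m: True, q: False}
  {b: True, m: False, q: False}
  {q: True, m: True, b: False}
  {q: True, m: False, b: False}
  {m: True, q: False, b: False}


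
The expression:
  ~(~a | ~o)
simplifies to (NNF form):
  a & o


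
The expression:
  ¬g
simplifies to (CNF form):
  ¬g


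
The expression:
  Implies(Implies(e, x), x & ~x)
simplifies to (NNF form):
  e & ~x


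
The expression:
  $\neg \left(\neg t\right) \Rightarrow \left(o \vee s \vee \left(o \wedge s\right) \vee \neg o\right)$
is always true.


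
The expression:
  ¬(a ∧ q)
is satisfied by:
  {q: False, a: False}
  {a: True, q: False}
  {q: True, a: False}


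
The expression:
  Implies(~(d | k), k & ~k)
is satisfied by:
  {d: True, k: True}
  {d: True, k: False}
  {k: True, d: False}


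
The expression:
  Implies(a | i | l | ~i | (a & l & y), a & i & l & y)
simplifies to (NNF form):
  a & i & l & y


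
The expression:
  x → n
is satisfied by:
  {n: True, x: False}
  {x: False, n: False}
  {x: True, n: True}


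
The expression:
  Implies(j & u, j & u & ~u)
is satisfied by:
  {u: False, j: False}
  {j: True, u: False}
  {u: True, j: False}


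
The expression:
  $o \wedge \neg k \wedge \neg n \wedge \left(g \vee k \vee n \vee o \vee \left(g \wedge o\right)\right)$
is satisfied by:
  {o: True, n: False, k: False}


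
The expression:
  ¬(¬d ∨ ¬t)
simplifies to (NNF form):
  d ∧ t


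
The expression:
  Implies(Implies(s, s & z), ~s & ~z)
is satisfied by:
  {z: False}


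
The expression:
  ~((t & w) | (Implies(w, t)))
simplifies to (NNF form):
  w & ~t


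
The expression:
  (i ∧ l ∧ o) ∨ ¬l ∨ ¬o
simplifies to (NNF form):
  i ∨ ¬l ∨ ¬o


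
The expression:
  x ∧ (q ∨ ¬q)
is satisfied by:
  {x: True}


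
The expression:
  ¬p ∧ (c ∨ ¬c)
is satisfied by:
  {p: False}


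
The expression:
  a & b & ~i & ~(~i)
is never true.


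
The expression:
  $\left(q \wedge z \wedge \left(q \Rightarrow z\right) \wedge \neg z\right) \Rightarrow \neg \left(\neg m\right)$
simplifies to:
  $\text{True}$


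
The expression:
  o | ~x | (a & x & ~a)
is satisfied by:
  {o: True, x: False}
  {x: False, o: False}
  {x: True, o: True}


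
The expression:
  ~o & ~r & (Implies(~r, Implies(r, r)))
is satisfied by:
  {o: False, r: False}


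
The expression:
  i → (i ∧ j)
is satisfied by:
  {j: True, i: False}
  {i: False, j: False}
  {i: True, j: True}


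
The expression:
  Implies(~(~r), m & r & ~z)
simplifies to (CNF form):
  (m | ~r) & (~r | ~z)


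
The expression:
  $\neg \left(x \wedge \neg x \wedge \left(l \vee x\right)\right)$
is always true.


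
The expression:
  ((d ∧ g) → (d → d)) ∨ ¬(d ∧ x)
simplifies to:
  True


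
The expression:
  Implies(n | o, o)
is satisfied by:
  {o: True, n: False}
  {n: False, o: False}
  {n: True, o: True}


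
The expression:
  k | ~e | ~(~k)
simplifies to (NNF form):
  k | ~e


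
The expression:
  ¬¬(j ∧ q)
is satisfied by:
  {j: True, q: True}


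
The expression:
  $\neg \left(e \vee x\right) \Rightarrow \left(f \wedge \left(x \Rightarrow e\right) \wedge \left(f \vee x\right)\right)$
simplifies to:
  $e \vee f \vee x$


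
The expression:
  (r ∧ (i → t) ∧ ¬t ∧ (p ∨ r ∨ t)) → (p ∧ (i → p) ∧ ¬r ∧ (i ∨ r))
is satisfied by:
  {i: True, t: True, r: False}
  {i: True, t: False, r: False}
  {t: True, i: False, r: False}
  {i: False, t: False, r: False}
  {i: True, r: True, t: True}
  {i: True, r: True, t: False}
  {r: True, t: True, i: False}


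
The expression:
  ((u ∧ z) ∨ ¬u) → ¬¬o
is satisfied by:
  {o: True, u: True, z: False}
  {o: True, z: False, u: False}
  {o: True, u: True, z: True}
  {o: True, z: True, u: False}
  {u: True, z: False, o: False}


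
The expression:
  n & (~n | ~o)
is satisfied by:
  {n: True, o: False}


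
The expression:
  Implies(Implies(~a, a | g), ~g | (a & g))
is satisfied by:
  {a: True, g: False}
  {g: False, a: False}
  {g: True, a: True}


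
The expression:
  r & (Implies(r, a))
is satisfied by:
  {r: True, a: True}


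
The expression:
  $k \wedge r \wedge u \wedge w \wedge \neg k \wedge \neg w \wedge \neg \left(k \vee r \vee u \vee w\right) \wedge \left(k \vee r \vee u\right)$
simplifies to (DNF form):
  $\text{False}$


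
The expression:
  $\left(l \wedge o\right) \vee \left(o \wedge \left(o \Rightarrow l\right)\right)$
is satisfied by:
  {o: True, l: True}


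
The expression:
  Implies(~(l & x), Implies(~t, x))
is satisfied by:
  {x: True, t: True}
  {x: True, t: False}
  {t: True, x: False}


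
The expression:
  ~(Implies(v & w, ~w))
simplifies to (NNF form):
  v & w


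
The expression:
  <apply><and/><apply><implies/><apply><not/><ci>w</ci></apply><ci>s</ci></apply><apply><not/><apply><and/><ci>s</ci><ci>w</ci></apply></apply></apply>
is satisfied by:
  {s: True, w: False}
  {w: True, s: False}


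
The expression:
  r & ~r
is never true.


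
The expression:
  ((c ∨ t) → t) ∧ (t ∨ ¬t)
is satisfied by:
  {t: True, c: False}
  {c: False, t: False}
  {c: True, t: True}


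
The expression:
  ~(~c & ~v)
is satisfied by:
  {c: True, v: True}
  {c: True, v: False}
  {v: True, c: False}


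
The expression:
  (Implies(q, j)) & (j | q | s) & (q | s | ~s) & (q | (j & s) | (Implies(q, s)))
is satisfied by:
  {j: True, s: True, q: False}
  {j: True, s: False, q: False}
  {q: True, j: True, s: True}
  {q: True, j: True, s: False}
  {s: True, q: False, j: False}


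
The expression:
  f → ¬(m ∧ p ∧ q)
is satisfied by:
  {p: False, m: False, q: False, f: False}
  {f: True, p: False, m: False, q: False}
  {q: True, p: False, m: False, f: False}
  {f: True, q: True, p: False, m: False}
  {m: True, f: False, p: False, q: False}
  {f: True, m: True, p: False, q: False}
  {q: True, m: True, f: False, p: False}
  {f: True, q: True, m: True, p: False}
  {p: True, q: False, m: False, f: False}
  {f: True, p: True, q: False, m: False}
  {q: True, p: True, f: False, m: False}
  {f: True, q: True, p: True, m: False}
  {m: True, p: True, q: False, f: False}
  {f: True, m: True, p: True, q: False}
  {q: True, m: True, p: True, f: False}


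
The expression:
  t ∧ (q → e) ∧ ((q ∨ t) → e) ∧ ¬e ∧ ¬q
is never true.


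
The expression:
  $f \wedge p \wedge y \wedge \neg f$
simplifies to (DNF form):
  $\text{False}$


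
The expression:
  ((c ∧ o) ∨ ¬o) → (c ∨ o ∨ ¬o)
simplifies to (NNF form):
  True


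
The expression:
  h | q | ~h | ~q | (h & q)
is always true.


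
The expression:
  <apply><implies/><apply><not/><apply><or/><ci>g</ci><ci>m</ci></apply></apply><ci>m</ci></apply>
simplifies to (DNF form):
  <apply><or/><ci>g</ci><ci>m</ci></apply>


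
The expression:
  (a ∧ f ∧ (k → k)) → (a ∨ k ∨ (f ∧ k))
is always true.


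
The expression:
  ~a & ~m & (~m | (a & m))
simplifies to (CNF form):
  ~a & ~m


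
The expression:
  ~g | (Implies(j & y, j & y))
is always true.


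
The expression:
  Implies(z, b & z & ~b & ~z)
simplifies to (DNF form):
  ~z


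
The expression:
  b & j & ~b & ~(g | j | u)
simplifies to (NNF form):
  False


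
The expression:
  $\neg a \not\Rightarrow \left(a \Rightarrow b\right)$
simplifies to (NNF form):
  $\text{False}$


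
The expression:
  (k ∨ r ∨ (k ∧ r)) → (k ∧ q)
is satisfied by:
  {q: True, k: False, r: False}
  {k: False, r: False, q: False}
  {q: True, k: True, r: False}
  {r: True, q: True, k: True}


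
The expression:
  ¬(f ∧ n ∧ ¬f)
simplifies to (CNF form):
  True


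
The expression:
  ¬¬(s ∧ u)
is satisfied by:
  {u: True, s: True}


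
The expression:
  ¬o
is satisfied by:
  {o: False}


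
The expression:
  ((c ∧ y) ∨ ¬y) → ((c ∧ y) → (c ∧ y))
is always true.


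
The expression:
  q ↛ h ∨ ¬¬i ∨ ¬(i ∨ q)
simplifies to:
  i ∨ ¬h ∨ ¬q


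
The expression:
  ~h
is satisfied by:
  {h: False}


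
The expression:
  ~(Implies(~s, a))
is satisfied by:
  {a: False, s: False}


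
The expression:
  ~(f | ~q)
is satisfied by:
  {q: True, f: False}


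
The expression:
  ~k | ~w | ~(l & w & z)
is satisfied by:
  {l: False, k: False, z: False, w: False}
  {w: True, l: False, k: False, z: False}
  {z: True, l: False, k: False, w: False}
  {w: True, z: True, l: False, k: False}
  {k: True, w: False, l: False, z: False}
  {w: True, k: True, l: False, z: False}
  {z: True, k: True, w: False, l: False}
  {w: True, z: True, k: True, l: False}
  {l: True, z: False, k: False, w: False}
  {w: True, l: True, z: False, k: False}
  {z: True, l: True, w: False, k: False}
  {w: True, z: True, l: True, k: False}
  {k: True, l: True, z: False, w: False}
  {w: True, k: True, l: True, z: False}
  {z: True, k: True, l: True, w: False}


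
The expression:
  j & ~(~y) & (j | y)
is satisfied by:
  {j: True, y: True}


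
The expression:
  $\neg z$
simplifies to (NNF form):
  $\neg z$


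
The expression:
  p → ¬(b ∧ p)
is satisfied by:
  {p: False, b: False}
  {b: True, p: False}
  {p: True, b: False}


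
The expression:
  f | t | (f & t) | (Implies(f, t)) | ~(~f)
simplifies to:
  True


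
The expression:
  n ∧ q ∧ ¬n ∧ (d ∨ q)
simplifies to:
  False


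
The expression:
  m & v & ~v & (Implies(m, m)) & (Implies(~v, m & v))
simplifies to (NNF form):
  False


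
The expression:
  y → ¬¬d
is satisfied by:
  {d: True, y: False}
  {y: False, d: False}
  {y: True, d: True}


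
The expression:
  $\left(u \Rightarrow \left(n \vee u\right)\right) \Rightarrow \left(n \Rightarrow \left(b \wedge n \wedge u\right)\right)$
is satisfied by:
  {u: True, b: True, n: False}
  {u: True, b: False, n: False}
  {b: True, u: False, n: False}
  {u: False, b: False, n: False}
  {n: True, u: True, b: True}


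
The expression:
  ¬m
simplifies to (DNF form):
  ¬m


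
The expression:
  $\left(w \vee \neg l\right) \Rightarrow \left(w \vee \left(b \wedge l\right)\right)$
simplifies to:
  $l \vee w$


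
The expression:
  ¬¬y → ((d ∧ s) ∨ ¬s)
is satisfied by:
  {d: True, s: False, y: False}
  {s: False, y: False, d: False}
  {d: True, y: True, s: False}
  {y: True, s: False, d: False}
  {d: True, s: True, y: False}
  {s: True, d: False, y: False}
  {d: True, y: True, s: True}


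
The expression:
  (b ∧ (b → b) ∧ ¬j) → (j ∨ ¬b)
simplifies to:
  j ∨ ¬b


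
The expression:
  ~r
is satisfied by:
  {r: False}


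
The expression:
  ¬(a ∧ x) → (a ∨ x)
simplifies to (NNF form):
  a ∨ x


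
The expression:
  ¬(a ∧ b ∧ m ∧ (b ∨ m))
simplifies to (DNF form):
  ¬a ∨ ¬b ∨ ¬m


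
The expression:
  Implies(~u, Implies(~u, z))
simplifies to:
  u | z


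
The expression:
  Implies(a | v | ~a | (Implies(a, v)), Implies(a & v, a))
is always true.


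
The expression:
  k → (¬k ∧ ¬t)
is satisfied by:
  {k: False}


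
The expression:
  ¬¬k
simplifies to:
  k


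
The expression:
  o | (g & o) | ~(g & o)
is always true.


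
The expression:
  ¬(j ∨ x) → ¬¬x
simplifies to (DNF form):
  j ∨ x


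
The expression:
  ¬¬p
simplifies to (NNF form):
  p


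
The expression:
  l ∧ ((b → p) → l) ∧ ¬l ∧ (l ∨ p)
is never true.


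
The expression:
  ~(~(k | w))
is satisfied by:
  {k: True, w: True}
  {k: True, w: False}
  {w: True, k: False}


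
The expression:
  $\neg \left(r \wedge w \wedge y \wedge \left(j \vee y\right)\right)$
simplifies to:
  $\neg r \vee \neg w \vee \neg y$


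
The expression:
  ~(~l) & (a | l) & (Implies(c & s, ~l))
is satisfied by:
  {l: True, s: False, c: False}
  {c: True, l: True, s: False}
  {s: True, l: True, c: False}


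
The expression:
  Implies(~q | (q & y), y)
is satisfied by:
  {y: True, q: True}
  {y: True, q: False}
  {q: True, y: False}


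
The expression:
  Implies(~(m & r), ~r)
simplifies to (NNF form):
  m | ~r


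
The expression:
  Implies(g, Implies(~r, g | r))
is always true.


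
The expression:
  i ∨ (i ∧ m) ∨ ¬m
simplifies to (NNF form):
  i ∨ ¬m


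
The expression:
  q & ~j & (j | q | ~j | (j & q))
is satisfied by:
  {q: True, j: False}


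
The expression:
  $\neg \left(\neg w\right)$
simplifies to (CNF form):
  $w$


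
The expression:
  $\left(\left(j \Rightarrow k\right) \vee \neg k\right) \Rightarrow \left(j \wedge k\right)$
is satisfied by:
  {j: True, k: True}


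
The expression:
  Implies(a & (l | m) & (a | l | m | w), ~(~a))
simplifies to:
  True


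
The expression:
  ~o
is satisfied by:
  {o: False}


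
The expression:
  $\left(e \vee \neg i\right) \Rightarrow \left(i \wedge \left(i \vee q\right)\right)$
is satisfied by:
  {i: True}


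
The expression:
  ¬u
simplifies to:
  ¬u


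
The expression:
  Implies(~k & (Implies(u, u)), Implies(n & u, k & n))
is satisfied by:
  {k: True, u: False, n: False}
  {u: False, n: False, k: False}
  {n: True, k: True, u: False}
  {n: True, u: False, k: False}
  {k: True, u: True, n: False}
  {u: True, k: False, n: False}
  {n: True, u: True, k: True}


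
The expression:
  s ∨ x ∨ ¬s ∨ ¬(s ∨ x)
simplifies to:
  True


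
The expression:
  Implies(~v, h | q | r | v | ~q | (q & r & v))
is always true.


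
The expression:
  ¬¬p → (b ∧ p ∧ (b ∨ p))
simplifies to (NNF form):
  b ∨ ¬p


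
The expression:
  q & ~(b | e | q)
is never true.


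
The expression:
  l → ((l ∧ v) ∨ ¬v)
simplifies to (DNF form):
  True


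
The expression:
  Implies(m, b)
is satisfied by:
  {b: True, m: False}
  {m: False, b: False}
  {m: True, b: True}


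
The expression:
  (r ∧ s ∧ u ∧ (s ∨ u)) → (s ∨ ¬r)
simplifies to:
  True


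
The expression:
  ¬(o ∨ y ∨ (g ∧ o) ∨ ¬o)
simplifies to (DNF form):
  False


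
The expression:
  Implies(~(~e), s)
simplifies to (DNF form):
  s | ~e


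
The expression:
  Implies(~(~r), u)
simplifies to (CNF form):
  u | ~r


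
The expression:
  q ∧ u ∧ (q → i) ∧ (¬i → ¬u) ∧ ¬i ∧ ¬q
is never true.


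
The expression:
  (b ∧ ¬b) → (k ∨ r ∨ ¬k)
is always true.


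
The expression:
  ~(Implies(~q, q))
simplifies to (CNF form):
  ~q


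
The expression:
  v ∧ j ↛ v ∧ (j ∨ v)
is never true.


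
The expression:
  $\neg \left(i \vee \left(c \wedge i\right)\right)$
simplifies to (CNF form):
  $\neg i$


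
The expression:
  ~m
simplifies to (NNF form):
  ~m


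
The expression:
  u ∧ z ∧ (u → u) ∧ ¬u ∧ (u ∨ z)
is never true.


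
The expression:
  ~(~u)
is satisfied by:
  {u: True}


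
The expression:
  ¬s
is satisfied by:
  {s: False}


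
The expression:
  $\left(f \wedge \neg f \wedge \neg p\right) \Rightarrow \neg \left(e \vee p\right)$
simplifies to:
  $\text{True}$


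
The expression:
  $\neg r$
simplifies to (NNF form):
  $\neg r$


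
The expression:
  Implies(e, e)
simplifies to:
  True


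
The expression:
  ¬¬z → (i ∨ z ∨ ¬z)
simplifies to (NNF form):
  True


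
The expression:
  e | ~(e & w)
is always true.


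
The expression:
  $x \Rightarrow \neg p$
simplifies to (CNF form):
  $\neg p \vee \neg x$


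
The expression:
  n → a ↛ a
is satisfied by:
  {n: False}


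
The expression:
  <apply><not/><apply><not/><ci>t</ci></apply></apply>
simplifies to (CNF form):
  <ci>t</ci>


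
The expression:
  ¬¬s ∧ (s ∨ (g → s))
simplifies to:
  s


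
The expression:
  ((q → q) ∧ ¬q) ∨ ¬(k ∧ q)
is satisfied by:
  {k: False, q: False}
  {q: True, k: False}
  {k: True, q: False}


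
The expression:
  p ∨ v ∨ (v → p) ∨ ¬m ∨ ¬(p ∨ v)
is always true.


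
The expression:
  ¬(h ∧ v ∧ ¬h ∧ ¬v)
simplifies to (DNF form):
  True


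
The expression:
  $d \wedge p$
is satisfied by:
  {p: True, d: True}


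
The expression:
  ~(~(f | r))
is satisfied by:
  {r: True, f: True}
  {r: True, f: False}
  {f: True, r: False}


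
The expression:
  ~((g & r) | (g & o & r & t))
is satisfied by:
  {g: False, r: False}
  {r: True, g: False}
  {g: True, r: False}


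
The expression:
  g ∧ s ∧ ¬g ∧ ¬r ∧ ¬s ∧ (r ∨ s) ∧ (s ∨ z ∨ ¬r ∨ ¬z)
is never true.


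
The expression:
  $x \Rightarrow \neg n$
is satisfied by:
  {x: False, n: False}
  {n: True, x: False}
  {x: True, n: False}


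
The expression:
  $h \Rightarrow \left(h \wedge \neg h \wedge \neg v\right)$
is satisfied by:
  {h: False}


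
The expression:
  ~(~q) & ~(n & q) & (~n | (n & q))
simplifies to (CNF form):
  q & ~n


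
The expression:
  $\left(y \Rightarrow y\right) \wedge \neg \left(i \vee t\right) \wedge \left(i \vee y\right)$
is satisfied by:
  {y: True, i: False, t: False}


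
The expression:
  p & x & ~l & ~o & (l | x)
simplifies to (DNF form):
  p & x & ~l & ~o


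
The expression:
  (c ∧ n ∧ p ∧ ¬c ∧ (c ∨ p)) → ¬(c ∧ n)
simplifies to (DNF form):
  True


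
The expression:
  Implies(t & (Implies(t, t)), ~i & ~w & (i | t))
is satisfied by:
  {w: False, t: False, i: False}
  {i: True, w: False, t: False}
  {w: True, i: False, t: False}
  {i: True, w: True, t: False}
  {t: True, i: False, w: False}


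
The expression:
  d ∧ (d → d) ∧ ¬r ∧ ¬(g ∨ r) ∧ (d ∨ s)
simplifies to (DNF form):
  d ∧ ¬g ∧ ¬r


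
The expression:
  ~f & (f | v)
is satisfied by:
  {v: True, f: False}


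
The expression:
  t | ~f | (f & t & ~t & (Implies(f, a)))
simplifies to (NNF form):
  t | ~f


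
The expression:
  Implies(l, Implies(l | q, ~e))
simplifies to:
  ~e | ~l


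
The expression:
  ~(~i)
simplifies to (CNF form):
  i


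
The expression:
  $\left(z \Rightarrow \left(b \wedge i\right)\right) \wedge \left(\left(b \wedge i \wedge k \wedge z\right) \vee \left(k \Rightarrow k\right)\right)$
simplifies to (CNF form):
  $\left(b \vee \neg z\right) \wedge \left(i \vee \neg z\right)$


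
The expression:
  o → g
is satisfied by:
  {g: True, o: False}
  {o: False, g: False}
  {o: True, g: True}


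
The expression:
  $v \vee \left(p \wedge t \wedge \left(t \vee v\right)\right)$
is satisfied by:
  {v: True, p: True, t: True}
  {v: True, p: True, t: False}
  {v: True, t: True, p: False}
  {v: True, t: False, p: False}
  {p: True, t: True, v: False}


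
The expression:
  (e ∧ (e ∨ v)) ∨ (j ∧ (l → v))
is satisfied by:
  {v: True, e: True, j: True, l: False}
  {e: True, j: True, l: False, v: False}
  {v: True, e: True, l: True, j: True}
  {e: True, l: True, j: True, v: False}
  {e: True, v: True, j: False, l: False}
  {e: True, j: False, l: False, v: False}
  {e: True, v: True, l: True, j: False}
  {e: True, l: True, j: False, v: False}
  {v: True, j: True, l: False, e: False}
  {j: True, v: False, l: False, e: False}
  {v: True, l: True, j: True, e: False}


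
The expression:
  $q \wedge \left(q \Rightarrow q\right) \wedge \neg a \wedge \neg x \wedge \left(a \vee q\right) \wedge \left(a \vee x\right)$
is never true.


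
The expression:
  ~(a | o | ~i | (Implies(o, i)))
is never true.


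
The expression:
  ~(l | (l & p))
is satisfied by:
  {l: False}


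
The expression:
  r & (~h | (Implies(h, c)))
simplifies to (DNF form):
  (c & r) | (r & ~h)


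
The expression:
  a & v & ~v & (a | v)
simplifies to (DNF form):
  False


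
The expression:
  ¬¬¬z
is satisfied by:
  {z: False}


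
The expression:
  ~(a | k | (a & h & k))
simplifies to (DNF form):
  ~a & ~k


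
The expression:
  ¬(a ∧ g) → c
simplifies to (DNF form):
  c ∨ (a ∧ g)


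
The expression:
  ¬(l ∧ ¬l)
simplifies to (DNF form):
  True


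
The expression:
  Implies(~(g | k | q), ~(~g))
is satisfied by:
  {k: True, q: True, g: True}
  {k: True, q: True, g: False}
  {k: True, g: True, q: False}
  {k: True, g: False, q: False}
  {q: True, g: True, k: False}
  {q: True, g: False, k: False}
  {g: True, q: False, k: False}


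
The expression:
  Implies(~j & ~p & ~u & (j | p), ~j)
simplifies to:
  True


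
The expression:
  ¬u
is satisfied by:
  {u: False}


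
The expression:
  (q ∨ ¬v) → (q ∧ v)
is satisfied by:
  {v: True}


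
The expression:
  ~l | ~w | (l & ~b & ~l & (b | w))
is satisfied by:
  {l: False, w: False}
  {w: True, l: False}
  {l: True, w: False}


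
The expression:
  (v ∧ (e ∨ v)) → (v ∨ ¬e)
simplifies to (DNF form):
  True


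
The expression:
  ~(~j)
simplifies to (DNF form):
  j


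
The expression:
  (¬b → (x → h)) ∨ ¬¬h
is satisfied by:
  {b: True, h: True, x: False}
  {b: True, h: False, x: False}
  {h: True, b: False, x: False}
  {b: False, h: False, x: False}
  {b: True, x: True, h: True}
  {b: True, x: True, h: False}
  {x: True, h: True, b: False}


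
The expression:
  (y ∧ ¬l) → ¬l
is always true.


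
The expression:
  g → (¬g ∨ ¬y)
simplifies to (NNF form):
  ¬g ∨ ¬y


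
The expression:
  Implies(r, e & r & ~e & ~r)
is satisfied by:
  {r: False}


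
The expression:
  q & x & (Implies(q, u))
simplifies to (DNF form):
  q & u & x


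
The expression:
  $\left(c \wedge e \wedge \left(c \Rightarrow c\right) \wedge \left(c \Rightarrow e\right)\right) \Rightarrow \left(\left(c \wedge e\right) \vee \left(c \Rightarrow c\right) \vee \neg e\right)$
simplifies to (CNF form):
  $\text{True}$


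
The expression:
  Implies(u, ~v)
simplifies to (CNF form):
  ~u | ~v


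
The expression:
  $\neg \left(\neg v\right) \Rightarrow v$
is always true.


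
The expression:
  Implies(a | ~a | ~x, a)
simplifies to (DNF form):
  a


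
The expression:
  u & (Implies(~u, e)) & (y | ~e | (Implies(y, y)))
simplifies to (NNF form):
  u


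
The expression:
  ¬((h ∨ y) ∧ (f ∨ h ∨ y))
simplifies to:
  ¬h ∧ ¬y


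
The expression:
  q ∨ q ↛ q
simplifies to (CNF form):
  q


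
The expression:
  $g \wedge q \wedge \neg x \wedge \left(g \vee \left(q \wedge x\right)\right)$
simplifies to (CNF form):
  $g \wedge q \wedge \neg x$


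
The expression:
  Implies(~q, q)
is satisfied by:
  {q: True}


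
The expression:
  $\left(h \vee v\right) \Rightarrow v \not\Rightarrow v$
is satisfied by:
  {v: False, h: False}


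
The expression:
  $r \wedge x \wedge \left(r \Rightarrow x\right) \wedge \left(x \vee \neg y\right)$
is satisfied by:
  {r: True, x: True}


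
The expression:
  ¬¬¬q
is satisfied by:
  {q: False}


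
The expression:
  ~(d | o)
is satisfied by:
  {d: False, o: False}


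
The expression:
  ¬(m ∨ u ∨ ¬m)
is never true.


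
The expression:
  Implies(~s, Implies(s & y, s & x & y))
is always true.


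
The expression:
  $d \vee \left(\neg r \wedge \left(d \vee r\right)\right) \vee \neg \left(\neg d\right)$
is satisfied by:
  {d: True}


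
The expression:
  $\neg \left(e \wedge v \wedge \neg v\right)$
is always true.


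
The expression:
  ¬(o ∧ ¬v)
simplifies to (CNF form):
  v ∨ ¬o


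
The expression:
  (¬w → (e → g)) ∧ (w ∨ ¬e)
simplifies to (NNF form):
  w ∨ ¬e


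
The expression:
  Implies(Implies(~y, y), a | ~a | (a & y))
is always true.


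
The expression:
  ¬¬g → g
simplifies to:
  True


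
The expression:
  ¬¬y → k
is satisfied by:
  {k: True, y: False}
  {y: False, k: False}
  {y: True, k: True}


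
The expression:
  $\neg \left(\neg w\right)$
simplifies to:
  $w$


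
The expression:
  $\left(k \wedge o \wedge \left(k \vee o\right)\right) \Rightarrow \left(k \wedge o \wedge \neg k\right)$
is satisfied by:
  {k: False, o: False}
  {o: True, k: False}
  {k: True, o: False}


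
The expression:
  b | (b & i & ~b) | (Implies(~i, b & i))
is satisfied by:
  {i: True, b: True}
  {i: True, b: False}
  {b: True, i: False}


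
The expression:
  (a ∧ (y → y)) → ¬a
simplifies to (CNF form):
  ¬a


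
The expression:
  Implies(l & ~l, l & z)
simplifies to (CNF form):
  True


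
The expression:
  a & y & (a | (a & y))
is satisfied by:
  {a: True, y: True}


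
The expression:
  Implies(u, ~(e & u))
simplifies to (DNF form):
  ~e | ~u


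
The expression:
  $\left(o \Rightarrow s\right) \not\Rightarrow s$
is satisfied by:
  {o: False, s: False}


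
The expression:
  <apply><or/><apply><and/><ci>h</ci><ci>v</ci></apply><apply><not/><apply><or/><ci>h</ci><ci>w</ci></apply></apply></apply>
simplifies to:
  <apply><or/><apply><and/><ci>h</ci><ci>v</ci></apply><apply><and/><apply><not/><ci>h</ci></apply><apply><not/><ci>w</ci></apply></apply></apply>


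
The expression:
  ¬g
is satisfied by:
  {g: False}


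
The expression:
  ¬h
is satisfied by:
  {h: False}


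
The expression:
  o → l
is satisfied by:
  {l: True, o: False}
  {o: False, l: False}
  {o: True, l: True}


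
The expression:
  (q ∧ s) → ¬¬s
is always true.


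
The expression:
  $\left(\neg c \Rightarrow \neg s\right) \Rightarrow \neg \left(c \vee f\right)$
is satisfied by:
  {s: True, c: False, f: False}
  {s: False, c: False, f: False}
  {f: True, s: True, c: False}


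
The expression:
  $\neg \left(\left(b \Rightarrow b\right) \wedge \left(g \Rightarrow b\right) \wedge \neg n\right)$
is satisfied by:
  {n: True, g: True, b: False}
  {n: True, b: False, g: False}
  {n: True, g: True, b: True}
  {n: True, b: True, g: False}
  {g: True, b: False, n: False}


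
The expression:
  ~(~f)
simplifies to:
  f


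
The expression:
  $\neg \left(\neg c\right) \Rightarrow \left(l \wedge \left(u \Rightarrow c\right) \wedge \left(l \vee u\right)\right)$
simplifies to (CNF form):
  $l \vee \neg c$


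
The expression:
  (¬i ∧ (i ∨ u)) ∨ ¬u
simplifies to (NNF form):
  ¬i ∨ ¬u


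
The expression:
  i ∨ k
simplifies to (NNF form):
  i ∨ k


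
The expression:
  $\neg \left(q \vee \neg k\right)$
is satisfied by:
  {k: True, q: False}


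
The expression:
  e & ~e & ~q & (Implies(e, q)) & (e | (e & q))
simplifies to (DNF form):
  False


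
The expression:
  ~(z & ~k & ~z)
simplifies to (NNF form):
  True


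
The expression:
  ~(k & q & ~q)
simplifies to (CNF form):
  True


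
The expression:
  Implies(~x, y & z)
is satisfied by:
  {x: True, z: True, y: True}
  {x: True, z: True, y: False}
  {x: True, y: True, z: False}
  {x: True, y: False, z: False}
  {z: True, y: True, x: False}


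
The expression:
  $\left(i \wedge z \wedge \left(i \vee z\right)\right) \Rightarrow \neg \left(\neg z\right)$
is always true.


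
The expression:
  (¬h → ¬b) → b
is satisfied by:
  {b: True}


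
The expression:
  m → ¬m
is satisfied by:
  {m: False}


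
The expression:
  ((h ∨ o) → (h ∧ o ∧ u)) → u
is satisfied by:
  {o: True, u: True, h: True}
  {o: True, u: True, h: False}
  {o: True, h: True, u: False}
  {o: True, h: False, u: False}
  {u: True, h: True, o: False}
  {u: True, h: False, o: False}
  {h: True, u: False, o: False}


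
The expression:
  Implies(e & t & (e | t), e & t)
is always true.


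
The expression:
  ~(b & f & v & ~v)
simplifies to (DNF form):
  True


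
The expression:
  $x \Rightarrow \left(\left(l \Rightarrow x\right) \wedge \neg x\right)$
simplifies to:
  $\neg x$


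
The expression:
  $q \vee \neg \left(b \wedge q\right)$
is always true.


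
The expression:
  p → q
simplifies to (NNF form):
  q ∨ ¬p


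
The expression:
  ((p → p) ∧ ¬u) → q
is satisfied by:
  {q: True, u: True}
  {q: True, u: False}
  {u: True, q: False}


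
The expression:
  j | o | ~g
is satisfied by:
  {o: True, j: True, g: False}
  {o: True, j: False, g: False}
  {j: True, o: False, g: False}
  {o: False, j: False, g: False}
  {g: True, o: True, j: True}
  {g: True, o: True, j: False}
  {g: True, j: True, o: False}


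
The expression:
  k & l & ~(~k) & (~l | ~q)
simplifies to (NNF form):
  k & l & ~q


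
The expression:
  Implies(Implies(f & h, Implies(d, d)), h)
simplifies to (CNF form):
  h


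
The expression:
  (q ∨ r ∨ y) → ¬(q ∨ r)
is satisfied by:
  {q: False, r: False}


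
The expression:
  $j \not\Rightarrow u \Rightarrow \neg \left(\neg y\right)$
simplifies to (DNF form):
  $u \vee y \vee \neg j$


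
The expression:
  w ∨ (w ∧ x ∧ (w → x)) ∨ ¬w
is always true.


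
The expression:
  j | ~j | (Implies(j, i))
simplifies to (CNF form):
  True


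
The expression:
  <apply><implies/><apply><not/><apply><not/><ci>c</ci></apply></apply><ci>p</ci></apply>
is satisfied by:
  {p: True, c: False}
  {c: False, p: False}
  {c: True, p: True}


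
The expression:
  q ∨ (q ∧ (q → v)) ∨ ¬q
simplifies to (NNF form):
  True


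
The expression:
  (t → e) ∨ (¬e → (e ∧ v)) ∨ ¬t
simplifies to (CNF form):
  e ∨ ¬t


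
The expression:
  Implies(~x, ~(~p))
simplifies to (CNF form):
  p | x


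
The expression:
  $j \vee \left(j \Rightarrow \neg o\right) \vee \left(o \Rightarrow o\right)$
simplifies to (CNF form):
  $\text{True}$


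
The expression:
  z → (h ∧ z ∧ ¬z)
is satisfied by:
  {z: False}


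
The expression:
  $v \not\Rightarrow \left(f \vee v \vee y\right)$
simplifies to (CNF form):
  $\text{False}$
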